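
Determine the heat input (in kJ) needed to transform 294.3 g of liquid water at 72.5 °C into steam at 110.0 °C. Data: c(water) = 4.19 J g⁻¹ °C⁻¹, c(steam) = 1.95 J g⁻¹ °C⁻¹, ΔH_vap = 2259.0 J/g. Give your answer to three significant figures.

q = 704 kJ

q1 (heat water 72.5→100.0 °C): 294.3 × 4.19 × 27.5 = 33911 J
q2 (vaporize at 100 °C): 294.3 × 2259.0 = 664824 J
q3 (heat steam 100.0→110.0 °C): 294.3 × 1.95 × 10.0 = 5739 J
Total: 33911 + 664824 + 5739 = 704474 J = 704 kJ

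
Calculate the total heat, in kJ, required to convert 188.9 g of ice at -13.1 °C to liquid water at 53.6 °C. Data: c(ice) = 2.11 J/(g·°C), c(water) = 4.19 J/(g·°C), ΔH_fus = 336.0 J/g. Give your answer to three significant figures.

q1 (heat ice -13.1→0.0 °C): 188.9 × 2.11 × 13.1 = 5221 J
q2 (melt at 0 °C): 188.9 × 336.0 = 63470 J
q3 (heat water 0.0→53.6 °C): 188.9 × 4.19 × 53.6 = 42424 J
Total: 5221 + 63470 + 42424 = 111115 J = 111 kJ

q = 111 kJ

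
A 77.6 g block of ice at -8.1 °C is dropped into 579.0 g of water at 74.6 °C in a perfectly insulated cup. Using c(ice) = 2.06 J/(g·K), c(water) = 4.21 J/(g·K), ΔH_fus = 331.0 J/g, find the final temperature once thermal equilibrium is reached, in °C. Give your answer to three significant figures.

Heat to bring ice to 0 °C and melt it: q₁ = 77.6×2.06×8.1 + 77.6×331.0 = 26980 J
Heat the water can supply cooling to 0 °C: 579.0×4.21×74.6 = 181844 J > q₁, so all ice melts.
Energy balance: 579.0×4.21×(74.6 − T) = 26980 + 77.6×4.21×(T − 0)
2437.59(74.6 − T) = 26980 + 326.696 T
181844 − 26980 = 2764.286 T
T = 154864 / 2764.286 = 56.02 °C

T_f = 56.0 °C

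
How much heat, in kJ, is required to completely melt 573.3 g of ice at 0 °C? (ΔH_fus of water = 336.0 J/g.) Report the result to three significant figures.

q = 193 kJ

q = m × ΔH_fus = 573.3 × 336.0 = 192600 J = 193 kJ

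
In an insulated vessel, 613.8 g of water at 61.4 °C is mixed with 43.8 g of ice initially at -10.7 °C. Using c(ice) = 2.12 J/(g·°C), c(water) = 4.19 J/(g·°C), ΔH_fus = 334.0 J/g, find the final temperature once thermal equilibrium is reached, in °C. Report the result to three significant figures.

T_f = 51.6 °C

Heat to bring ice to 0 °C and melt it: q₁ = 43.8×2.12×10.7 + 43.8×334.0 = 15623 J
Heat the water can supply cooling to 0 °C: 613.8×4.19×61.4 = 157910 J > q₁, so all ice melts.
Energy balance: 613.8×4.19×(61.4 − T) = 15623 + 43.8×4.19×(T − 0)
2571.822(61.4 − T) = 15623 + 183.522 T
157910 − 15623 = 2755.344 T
T = 142287 / 2755.344 = 51.64 °C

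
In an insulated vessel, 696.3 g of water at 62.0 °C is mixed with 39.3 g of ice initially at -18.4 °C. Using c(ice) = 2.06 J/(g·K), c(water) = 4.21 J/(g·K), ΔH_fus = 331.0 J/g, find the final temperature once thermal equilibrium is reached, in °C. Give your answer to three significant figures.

T_f = 54.0 °C

Heat to bring ice to 0 °C and melt it: q₁ = 39.3×2.06×18.4 + 39.3×331.0 = 14498 J
Heat the water can supply cooling to 0 °C: 696.3×4.21×62.0 = 181748 J > q₁, so all ice melts.
Energy balance: 696.3×4.21×(62.0 − T) = 14498 + 39.3×4.21×(T − 0)
2931.423(62.0 − T) = 14498 + 165.453 T
181748 − 14498 = 3096.876 T
T = 167250 / 3096.876 = 54.01 °C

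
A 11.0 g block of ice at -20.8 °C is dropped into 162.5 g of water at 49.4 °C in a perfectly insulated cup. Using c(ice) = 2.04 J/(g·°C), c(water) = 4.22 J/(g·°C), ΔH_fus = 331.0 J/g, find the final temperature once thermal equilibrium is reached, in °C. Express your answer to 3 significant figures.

T_f = 40.7 °C

Heat to bring ice to 0 °C and melt it: q₁ = 11.0×2.04×20.8 + 11.0×331.0 = 4107.8 J
Heat the water can supply cooling to 0 °C: 162.5×4.22×49.4 = 33876.1 J > q₁, so all ice melts.
Energy balance: 162.5×4.22×(49.4 − T) = 4107.8 + 11.0×4.22×(T − 0)
685.75(49.4 − T) = 4107.8 + 46.42 T
33876.1 − 4107.8 = 732.17 T
T = 29768.3 / 732.17 = 40.66 °C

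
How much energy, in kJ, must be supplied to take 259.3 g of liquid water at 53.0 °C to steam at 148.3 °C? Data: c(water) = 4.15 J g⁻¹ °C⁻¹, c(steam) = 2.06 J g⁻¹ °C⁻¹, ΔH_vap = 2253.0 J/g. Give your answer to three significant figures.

q = 661 kJ

q1 (heat water 53.0→100.0 °C): 259.3 × 4.15 × 47.0 = 50576 J
q2 (vaporize at 100 °C): 259.3 × 2253.0 = 584203 J
q3 (heat steam 100.0→148.3 °C): 259.3 × 2.06 × 48.3 = 25800 J
Total: 50576 + 584203 + 25800 = 660579 J = 661 kJ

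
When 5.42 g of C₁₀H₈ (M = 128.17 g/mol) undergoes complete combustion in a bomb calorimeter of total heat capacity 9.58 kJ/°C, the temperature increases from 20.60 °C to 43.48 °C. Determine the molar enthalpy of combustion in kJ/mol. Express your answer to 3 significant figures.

ΔT = 43.48 − 20.60 = 22.88 °C
q_cal = C_cal × ΔT = 9.58 × 22.88 = 219.1904 kJ
n = 5.42 / 128.17 = 0.04229 mol
q_rxn = −q_cal = -219.1904 kJ
ΔH = -219.1904 / 0.04229 = -5183 kJ/mol

ΔH = -5180 kJ/mol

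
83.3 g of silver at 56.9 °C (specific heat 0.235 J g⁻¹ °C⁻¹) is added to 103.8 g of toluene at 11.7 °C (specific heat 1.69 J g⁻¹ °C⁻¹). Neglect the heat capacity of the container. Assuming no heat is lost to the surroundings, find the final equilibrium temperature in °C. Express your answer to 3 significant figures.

T_f = 16.2 °C

Heat lost by silver = heat gained by toluene.
(83.3)(0.235)(56.9 − T) = (103.8)(1.69)(T − 11.7)
19.5755 (56.9 − T) = 175.422 (T − 11.7)
1113.8 − 19.5755 T = 175.422 T − 2052.4
3166.2 = 194.9975 T
T = 16.24 °C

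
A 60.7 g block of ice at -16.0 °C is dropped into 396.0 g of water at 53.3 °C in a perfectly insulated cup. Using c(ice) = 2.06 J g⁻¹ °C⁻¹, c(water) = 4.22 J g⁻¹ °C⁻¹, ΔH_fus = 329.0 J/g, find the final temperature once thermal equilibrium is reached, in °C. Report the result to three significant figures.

Heat to bring ice to 0 °C and melt it: q₁ = 60.7×2.06×16.0 + 60.7×329.0 = 21971 J
Heat the water can supply cooling to 0 °C: 396.0×4.22×53.3 = 89070.7 J > q₁, so all ice melts.
Energy balance: 396.0×4.22×(53.3 − T) = 21971 + 60.7×4.22×(T − 0)
1671.12(53.3 − T) = 21971 + 256.154 T
89070.7 − 21971 = 1927.274 T
T = 67099.7 / 1927.274 = 34.82 °C

T_f = 34.8 °C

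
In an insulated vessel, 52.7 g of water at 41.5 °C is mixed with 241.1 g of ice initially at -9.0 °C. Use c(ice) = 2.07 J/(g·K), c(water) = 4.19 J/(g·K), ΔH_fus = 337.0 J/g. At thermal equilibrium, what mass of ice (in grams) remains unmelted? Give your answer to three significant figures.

m_ice remaining = 227 g

Heat to warm all ice to 0 °C: 241.1×2.07×9.0 = 4491.7 J
Heat released by water cooling to 0 °C: 52.7×4.19×41.5 = 9163.7 J
9163.7 J < 4491.7 + 241.1×337.0 = 85742.4 J, so not all ice melts; final T = 0 °C.
Heat left for melting: 9163.7 − 4491.7 = 4672.0 J
Mass melted = 4672.0 / 337.0 = 13.86 g
Ice remaining = 241.1 − 13.86 = 227.24 g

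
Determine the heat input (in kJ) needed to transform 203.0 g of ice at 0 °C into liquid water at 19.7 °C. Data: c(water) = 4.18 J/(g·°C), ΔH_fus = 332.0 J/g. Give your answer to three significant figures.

q1 (melt at 0 °C): 203.0 × 332.0 = 67396 J
q2 (heat water 0.0→19.7 °C): 203.0 × 4.18 × 19.7 = 16716 J
Total: 67396 + 16716 = 84112 J = 84.1 kJ

q = 84.1 kJ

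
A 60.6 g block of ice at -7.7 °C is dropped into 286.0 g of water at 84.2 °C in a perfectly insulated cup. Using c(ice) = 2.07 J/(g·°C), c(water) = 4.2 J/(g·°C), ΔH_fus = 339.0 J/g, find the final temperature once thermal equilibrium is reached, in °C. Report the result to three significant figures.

Heat to bring ice to 0 °C and melt it: q₁ = 60.6×2.07×7.7 + 60.6×339.0 = 21509 J
Heat the water can supply cooling to 0 °C: 286.0×4.2×84.2 = 101141 J > q₁, so all ice melts.
Energy balance: 286.0×4.2×(84.2 − T) = 21509 + 60.6×4.2×(T − 0)
1201.2(84.2 − T) = 21509 + 254.52 T
101141 − 21509 = 1455.72 T
T = 79632 / 1455.72 = 54.70 °C

T_f = 54.7 °C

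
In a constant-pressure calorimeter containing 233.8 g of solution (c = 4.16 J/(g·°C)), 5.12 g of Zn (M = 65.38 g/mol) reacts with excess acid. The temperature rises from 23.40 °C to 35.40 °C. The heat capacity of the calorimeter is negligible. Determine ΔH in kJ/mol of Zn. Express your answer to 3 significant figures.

ΔH = -149 kJ/mol

|ΔT| = |35.40 − 23.40| = 12.00 °C
|q_surr| = (233.8 × 4.16) × 12.00 = 972.608 × 12.00 = 11670 J
n(Zn) = 5.12 / 65.38 = 0.07831 mol
Temperature rose, so q_rxn = −|q_surr| = -11.67 kJ
ΔH = q_rxn / n = -149.0 kJ/mol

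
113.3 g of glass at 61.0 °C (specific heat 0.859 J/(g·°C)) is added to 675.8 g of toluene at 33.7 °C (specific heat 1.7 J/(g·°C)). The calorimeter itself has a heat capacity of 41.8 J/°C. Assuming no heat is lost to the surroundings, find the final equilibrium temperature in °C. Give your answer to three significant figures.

T_f = 35.8 °C

Heat lost by glass = heat gained by toluene + calorimeter.
(113.3)(0.859)(61.0 − T) = [(675.8)(1.7) + 41.8](T − 33.7)
97.3247 (61.0 − T) = 1190.66 (T − 33.7)
5936.8 − 97.3247 T = 1190.66 T − 40125
46061.8 = 1287.9847 T
T = 35.76 °C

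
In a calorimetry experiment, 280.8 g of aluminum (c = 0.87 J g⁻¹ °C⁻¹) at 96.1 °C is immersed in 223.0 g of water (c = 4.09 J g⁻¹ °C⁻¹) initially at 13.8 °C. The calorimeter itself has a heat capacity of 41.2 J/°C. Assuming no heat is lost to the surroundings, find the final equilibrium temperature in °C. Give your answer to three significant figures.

T_f = 30.6 °C

Heat lost by aluminum = heat gained by water + calorimeter.
(280.8)(0.87)(96.1 − T) = [(223.0)(4.09) + 41.2](T − 13.8)
244.296 (96.1 − T) = 953.27 (T − 13.8)
23477 − 244.296 T = 953.27 T − 13155
36632 = 1197.566 T
T = 30.59 °C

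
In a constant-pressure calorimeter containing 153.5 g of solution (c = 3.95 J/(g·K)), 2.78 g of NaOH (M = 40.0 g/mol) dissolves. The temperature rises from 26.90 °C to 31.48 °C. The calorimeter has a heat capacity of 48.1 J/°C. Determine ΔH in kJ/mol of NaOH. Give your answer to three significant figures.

ΔH = -43.1 kJ/mol

|ΔT| = |31.48 − 26.90| = 4.58 °C
|q_surr| = (153.5 × 3.95 + 48.1) × 4.58 = 654.425 × 4.58 = 2997 J
n(NaOH) = 2.78 / 40.0 = 0.06950 mol
Temperature rose, so q_rxn = −|q_surr| = -2.997 kJ
ΔH = q_rxn / n = -43.12 kJ/mol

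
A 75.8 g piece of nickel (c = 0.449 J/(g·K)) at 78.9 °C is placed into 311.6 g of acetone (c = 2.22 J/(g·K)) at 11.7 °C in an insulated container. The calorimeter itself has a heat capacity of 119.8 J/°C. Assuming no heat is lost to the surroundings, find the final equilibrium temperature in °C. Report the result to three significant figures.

T_f = 14.4 °C

Heat lost by nickel = heat gained by acetone + calorimeter.
(75.8)(0.449)(78.9 − T) = [(311.6)(2.22) + 119.8](T − 11.7)
34.0342 (78.9 − T) = 811.552 (T − 11.7)
2685.3 − 34.0342 T = 811.552 T − 9495.2
12180.5 = 845.5862 T
T = 14.40 °C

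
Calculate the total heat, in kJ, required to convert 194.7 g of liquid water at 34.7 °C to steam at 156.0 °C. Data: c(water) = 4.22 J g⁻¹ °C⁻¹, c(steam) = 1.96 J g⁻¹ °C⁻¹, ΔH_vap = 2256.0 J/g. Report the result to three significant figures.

q = 514 kJ

q1 (heat water 34.7→100.0 °C): 194.7 × 4.22 × 65.3 = 53653 J
q2 (vaporize at 100 °C): 194.7 × 2256.0 = 439243 J
q3 (heat steam 100.0→156.0 °C): 194.7 × 1.96 × 56.0 = 21370 J
Total: 53653 + 439243 + 21370 = 514266 J = 514 kJ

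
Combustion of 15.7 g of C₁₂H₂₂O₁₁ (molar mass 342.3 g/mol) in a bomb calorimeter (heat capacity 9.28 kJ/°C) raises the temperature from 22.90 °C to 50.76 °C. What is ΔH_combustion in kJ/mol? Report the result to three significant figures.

ΔT = 50.76 − 22.90 = 27.86 °C
q_cal = C_cal × ΔT = 9.28 × 27.86 = 258.5408 kJ
n = 15.7 / 342.3 = 0.04587 mol
q_rxn = −q_cal = -258.5408 kJ
ΔH = -258.5408 / 0.04587 = -5636 kJ/mol

ΔH = -5640 kJ/mol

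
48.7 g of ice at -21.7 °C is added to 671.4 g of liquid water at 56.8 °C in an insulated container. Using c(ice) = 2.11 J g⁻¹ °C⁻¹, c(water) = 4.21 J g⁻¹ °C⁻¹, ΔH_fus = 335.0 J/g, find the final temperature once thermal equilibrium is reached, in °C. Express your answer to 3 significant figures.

Heat to bring ice to 0 °C and melt it: q₁ = 48.7×2.11×21.7 + 48.7×335.0 = 18544 J
Heat the water can supply cooling to 0 °C: 671.4×4.21×56.8 = 160551 J > q₁, so all ice melts.
Energy balance: 671.4×4.21×(56.8 − T) = 18544 + 48.7×4.21×(T − 0)
2826.594(56.8 − T) = 18544 + 205.027 T
160551 − 18544 = 3031.621 T
T = 142007 / 3031.621 = 46.84 °C

T_f = 46.8 °C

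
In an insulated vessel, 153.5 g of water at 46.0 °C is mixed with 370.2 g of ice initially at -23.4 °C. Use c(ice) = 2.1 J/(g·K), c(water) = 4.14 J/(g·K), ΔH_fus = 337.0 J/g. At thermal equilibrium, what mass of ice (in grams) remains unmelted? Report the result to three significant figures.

m_ice remaining = 337 g

Heat to warm all ice to 0 °C: 370.2×2.1×23.4 = 18192 J
Heat released by water cooling to 0 °C: 153.5×4.14×46.0 = 29233 J
29233 J < 18192 + 370.2×337.0 = 142949.4 J, so not all ice melts; final T = 0 °C.
Heat left for melting: 29233 − 18192 = 11041 J
Mass melted = 11041 / 337.0 = 32.76 g
Ice remaining = 370.2 − 32.76 = 337.44 g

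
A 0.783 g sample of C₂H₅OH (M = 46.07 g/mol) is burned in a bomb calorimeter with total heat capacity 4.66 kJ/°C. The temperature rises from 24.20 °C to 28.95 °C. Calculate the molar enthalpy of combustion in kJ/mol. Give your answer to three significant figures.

ΔH = -1300 kJ/mol

ΔT = 28.95 − 24.20 = 4.75 °C
q_cal = C_cal × ΔT = 4.66 × 4.75 = 22.135 kJ
n = 0.783 / 46.07 = 0.01700 mol
q_rxn = −q_cal = -22.135 kJ
ΔH = -22.135 / 0.01700 = -1302 kJ/mol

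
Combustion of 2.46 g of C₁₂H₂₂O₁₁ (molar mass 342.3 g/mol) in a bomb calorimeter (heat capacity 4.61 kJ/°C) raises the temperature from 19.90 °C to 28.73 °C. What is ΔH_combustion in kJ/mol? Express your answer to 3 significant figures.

ΔT = 28.73 − 19.90 = 8.83 °C
q_cal = C_cal × ΔT = 4.61 × 8.83 = 40.7063 kJ
n = 2.46 / 342.3 = 0.007187 mol
q_rxn = −q_cal = -40.7063 kJ
ΔH = -40.7063 / 0.007187 = -5664 kJ/mol

ΔH = -5660 kJ/mol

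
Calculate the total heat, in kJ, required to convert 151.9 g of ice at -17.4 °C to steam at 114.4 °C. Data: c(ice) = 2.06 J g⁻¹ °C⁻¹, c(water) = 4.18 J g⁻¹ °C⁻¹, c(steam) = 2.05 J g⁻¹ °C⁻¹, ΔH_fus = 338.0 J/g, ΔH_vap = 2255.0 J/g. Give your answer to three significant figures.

q = 467 kJ

q1 (heat ice -17.4→0.0 °C): 151.9 × 2.06 × 17.4 = 5445 J
q2 (melt at 0 °C): 151.9 × 338.0 = 51342 J
q3 (heat water 0.0→100.0 °C): 151.9 × 4.18 × 100.0 = 63494 J
q4 (vaporize at 100 °C): 151.9 × 2255.0 = 342535 J
q5 (heat steam 100.0→114.4 °C): 151.9 × 2.05 × 14.4 = 4484 J
Total: 5445 + 51342 + 63494 + 342535 + 4484 = 467300 J = 467 kJ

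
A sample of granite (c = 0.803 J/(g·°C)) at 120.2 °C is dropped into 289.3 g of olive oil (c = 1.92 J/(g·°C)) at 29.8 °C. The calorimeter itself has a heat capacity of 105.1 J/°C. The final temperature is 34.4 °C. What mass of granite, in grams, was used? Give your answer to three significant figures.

q_gained = (289.3 × 1.92 + 105.1) × (34.4 − 29.8) = 3039 J
q_lost = m × 0.803 × (120.2 − 34.4) = 68.8974 m
m = 3039 / 68.8974 = 44.1 g

m = 44.1 g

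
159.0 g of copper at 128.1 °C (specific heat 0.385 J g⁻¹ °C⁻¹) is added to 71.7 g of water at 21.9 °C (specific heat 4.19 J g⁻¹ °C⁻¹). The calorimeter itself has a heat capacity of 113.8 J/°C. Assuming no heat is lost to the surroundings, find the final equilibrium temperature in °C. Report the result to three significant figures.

T_f = 35.6 °C

Heat lost by copper = heat gained by water + calorimeter.
(159.0)(0.385)(128.1 − T) = [(71.7)(4.19) + 113.8](T − 21.9)
61.215 (128.1 − T) = 414.223 (T − 21.9)
7841.6 − 61.215 T = 414.223 T − 9071.5
16913.1 = 475.438 T
T = 35.57 °C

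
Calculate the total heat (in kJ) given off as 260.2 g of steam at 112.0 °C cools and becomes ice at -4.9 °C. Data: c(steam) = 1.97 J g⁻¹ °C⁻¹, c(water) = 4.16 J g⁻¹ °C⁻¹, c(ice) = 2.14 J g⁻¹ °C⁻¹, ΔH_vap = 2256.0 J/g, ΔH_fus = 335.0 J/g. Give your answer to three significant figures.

q1 (cool steam 112.0→100 °C): 260.2 × 1.97 × 12.0 = 6151 J
q2 (condense at 100 °C): 260.2 × 2256.0 = 587011 J
q3 (cool water 100→0 °C): 260.2 × 4.16 × 100.0 = 108243 J
q4 (freeze at 0 °C): 260.2 × 335.0 = 87167 J
q5 (cool ice 0→-4.9 °C): 260.2 × 2.14 × 4.9 = 2728 J
Total: 6151 + 587011 + 108243 + 87167 + 2728 = 791300 J = 791 kJ

q = 791 kJ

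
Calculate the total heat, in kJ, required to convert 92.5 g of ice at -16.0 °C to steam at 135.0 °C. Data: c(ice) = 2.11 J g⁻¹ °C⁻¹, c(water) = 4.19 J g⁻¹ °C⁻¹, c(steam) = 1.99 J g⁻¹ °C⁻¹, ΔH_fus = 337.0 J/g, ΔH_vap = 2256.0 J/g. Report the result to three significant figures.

q1 (heat ice -16.0→0.0 °C): 92.5 × 2.11 × 16.0 = 3123 J
q2 (melt at 0 °C): 92.5 × 337.0 = 31173 J
q3 (heat water 0.0→100.0 °C): 92.5 × 4.19 × 100.0 = 38758 J
q4 (vaporize at 100 °C): 92.5 × 2256.0 = 208680 J
q5 (heat steam 100.0→135.0 °C): 92.5 × 1.99 × 35.0 = 6443 J
Total: 3123 + 31173 + 38758 + 208680 + 6443 = 288177 J = 288 kJ

q = 288 kJ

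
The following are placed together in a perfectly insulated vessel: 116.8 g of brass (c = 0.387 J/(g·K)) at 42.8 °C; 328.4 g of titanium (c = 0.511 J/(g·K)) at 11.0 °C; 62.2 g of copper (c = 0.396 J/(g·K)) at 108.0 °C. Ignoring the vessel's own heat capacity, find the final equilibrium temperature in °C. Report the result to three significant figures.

Σ mᵢcᵢ(T − Tᵢ) = 0  ⇒  T = Σ mᵢcᵢTᵢ / Σ mᵢcᵢ
Σ mᵢcᵢ = 116.8×0.387 + 328.4×0.511 + 62.2×0.396 = 237.6452
Σ mᵢcᵢTᵢ = 45.2016×42.8 + 167.8124×11.0 + 24.6312×108.0 = 6440.7
T = 6440.7 / 237.6452 = 27.10 °C

T_f = 27.1 °C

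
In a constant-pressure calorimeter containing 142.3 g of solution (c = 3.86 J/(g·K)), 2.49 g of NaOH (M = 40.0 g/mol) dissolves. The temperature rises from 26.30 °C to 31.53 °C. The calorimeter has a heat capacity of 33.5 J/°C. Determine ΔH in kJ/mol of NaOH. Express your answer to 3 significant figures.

ΔH = -49.0 kJ/mol

|ΔT| = |31.53 − 26.30| = 5.23 °C
|q_surr| = (142.3 × 3.86 + 33.5) × 5.23 = 582.778 × 5.23 = 3048 J
n(NaOH) = 2.49 / 40.0 = 0.06225 mol
Temperature rose, so q_rxn = −|q_surr| = -3.048 kJ
ΔH = q_rxn / n = -48.96 kJ/mol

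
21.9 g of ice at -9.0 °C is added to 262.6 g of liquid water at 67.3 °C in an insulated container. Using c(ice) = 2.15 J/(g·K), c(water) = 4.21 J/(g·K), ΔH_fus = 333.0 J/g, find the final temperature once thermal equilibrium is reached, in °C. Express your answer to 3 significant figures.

T_f = 55.7 °C

Heat to bring ice to 0 °C and melt it: q₁ = 21.9×2.15×9.0 + 21.9×333.0 = 7716.5 J
Heat the water can supply cooling to 0 °C: 262.6×4.21×67.3 = 74403.2 J > q₁, so all ice melts.
Energy balance: 262.6×4.21×(67.3 − T) = 7716.5 + 21.9×4.21×(T − 0)
1105.546(67.3 − T) = 7716.5 + 92.199 T
74403.2 − 7716.5 = 1197.745 T
T = 66686.7 / 1197.745 = 55.68 °C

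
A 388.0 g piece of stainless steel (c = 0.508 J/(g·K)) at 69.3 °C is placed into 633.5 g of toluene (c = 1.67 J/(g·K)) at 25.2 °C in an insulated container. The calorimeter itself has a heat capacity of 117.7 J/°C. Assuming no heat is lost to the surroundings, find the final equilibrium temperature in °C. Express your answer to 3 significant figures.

Heat lost by stainless steel = heat gained by toluene + calorimeter.
(388.0)(0.508)(69.3 − T) = [(633.5)(1.67) + 117.7](T − 25.2)
197.104 (69.3 − T) = 1175.645 (T − 25.2)
13659 − 197.104 T = 1175.645 T − 29626
43285 = 1372.749 T
T = 31.53 °C

T_f = 31.5 °C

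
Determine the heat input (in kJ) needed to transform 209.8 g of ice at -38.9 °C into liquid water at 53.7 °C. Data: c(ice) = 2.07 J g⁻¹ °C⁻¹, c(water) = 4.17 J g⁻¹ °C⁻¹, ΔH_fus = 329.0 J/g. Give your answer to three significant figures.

q = 133 kJ

q1 (heat ice -38.9→0.0 °C): 209.8 × 2.07 × 38.9 = 16894 J
q2 (melt at 0 °C): 209.8 × 329.0 = 69024 J
q3 (heat water 0.0→53.7 °C): 209.8 × 4.17 × 53.7 = 46980 J
Total: 16894 + 69024 + 46980 = 132898 J = 133 kJ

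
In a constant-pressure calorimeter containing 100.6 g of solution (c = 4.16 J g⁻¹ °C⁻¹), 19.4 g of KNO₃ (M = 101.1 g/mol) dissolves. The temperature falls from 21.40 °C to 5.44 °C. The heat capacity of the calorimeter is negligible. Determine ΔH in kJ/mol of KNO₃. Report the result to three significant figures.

ΔH = 34.8 kJ/mol

|ΔT| = |5.44 − 21.40| = 15.96 °C
|q_surr| = (100.6 × 4.16) × 15.96 = 418.496 × 15.96 = 6679 J
n(KNO₃) = 19.4 / 101.1 = 0.1919 mol
Temperature fell, so q_rxn = +|q_surr| = 6.679 kJ
ΔH = q_rxn / n = 34.80 kJ/mol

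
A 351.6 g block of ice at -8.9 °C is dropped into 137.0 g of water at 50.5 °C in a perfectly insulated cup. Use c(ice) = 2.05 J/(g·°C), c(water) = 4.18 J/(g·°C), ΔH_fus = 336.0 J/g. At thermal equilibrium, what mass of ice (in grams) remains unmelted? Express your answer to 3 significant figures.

Heat to warm all ice to 0 °C: 351.6×2.05×8.9 = 6414.9 J
Heat released by water cooling to 0 °C: 137.0×4.18×50.5 = 28919 J
28919 J < 6414.9 + 351.6×336.0 = 124552.5 J, so not all ice melts; final T = 0 °C.
Heat left for melting: 28919 − 6414.9 = 22504.1 J
Mass melted = 22504.1 / 336.0 = 66.98 g
Ice remaining = 351.6 − 66.98 = 284.62 g

m_ice remaining = 285 g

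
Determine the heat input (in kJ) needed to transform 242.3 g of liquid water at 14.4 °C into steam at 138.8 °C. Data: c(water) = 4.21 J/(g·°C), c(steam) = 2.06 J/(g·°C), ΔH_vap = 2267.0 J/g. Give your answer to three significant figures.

q = 656 kJ

q1 (heat water 14.4→100.0 °C): 242.3 × 4.21 × 85.6 = 87319 J
q2 (vaporize at 100 °C): 242.3 × 2267.0 = 549294 J
q3 (heat steam 100.0→138.8 °C): 242.3 × 2.06 × 38.8 = 19367 J
Total: 87319 + 549294 + 19367 = 655980 J = 656 kJ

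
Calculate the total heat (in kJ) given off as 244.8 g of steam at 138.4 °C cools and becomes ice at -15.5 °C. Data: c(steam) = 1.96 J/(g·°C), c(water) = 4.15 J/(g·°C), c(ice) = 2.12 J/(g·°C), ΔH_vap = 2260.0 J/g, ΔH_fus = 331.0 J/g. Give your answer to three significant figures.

q = 762 kJ

q1 (cool steam 138.4→100 °C): 244.8 × 1.96 × 38.4 = 18425 J
q2 (condense at 100 °C): 244.8 × 2260.0 = 553248 J
q3 (cool water 100→0 °C): 244.8 × 4.15 × 100.0 = 101592 J
q4 (freeze at 0 °C): 244.8 × 331.0 = 81029 J
q5 (cool ice 0→-15.5 °C): 244.8 × 2.12 × 15.5 = 8044 J
Total: 18425 + 553248 + 101592 + 81029 + 8044 = 762338 J = 762 kJ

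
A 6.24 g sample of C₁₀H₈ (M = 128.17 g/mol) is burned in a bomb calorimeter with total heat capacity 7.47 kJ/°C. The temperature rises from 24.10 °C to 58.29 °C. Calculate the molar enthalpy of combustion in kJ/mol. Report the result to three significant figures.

ΔT = 58.29 − 24.10 = 34.19 °C
q_cal = C_cal × ΔT = 7.47 × 34.19 = 255.3993 kJ
n = 6.24 / 128.17 = 0.04869 mol
q_rxn = −q_cal = -255.3993 kJ
ΔH = -255.3993 / 0.04869 = -5245 kJ/mol

ΔH = -5250 kJ/mol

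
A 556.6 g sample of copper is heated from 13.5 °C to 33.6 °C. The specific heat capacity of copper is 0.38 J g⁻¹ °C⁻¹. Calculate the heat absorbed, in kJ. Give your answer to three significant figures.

q = 4.25 kJ

q = m c ΔT = 556.6 × 0.38 × (33.6 − 13.5)
q = 556.6 × 0.38 × 20.1 = 4251 J = 4.25 kJ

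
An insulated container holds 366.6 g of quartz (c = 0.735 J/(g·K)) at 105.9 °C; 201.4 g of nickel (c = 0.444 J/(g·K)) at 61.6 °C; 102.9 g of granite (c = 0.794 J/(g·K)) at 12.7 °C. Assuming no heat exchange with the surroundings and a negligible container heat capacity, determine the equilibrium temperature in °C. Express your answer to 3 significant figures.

Σ mᵢcᵢ(T − Tᵢ) = 0  ⇒  T = Σ mᵢcᵢTᵢ / Σ mᵢcᵢ
Σ mᵢcᵢ = 366.6×0.735 + 201.4×0.444 + 102.9×0.794 = 440.5752
Σ mᵢcᵢTᵢ = 269.451×105.9 + 89.4216×61.6 + 81.7026×12.7 = 35081
T = 35081 / 440.5752 = 79.63 °C

T_f = 79.6 °C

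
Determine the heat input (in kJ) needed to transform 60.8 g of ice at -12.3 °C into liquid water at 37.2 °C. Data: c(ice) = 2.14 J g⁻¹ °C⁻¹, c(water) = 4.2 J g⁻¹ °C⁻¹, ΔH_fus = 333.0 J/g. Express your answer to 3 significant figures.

q1 (heat ice -12.3→0.0 °C): 60.8 × 2.14 × 12.3 = 1600 J
q2 (melt at 0 °C): 60.8 × 333.0 = 20246 J
q3 (heat water 0.0→37.2 °C): 60.8 × 4.2 × 37.2 = 9499 J
Total: 1600 + 20246 + 9499 = 31345 J = 31.3 kJ

q = 31.3 kJ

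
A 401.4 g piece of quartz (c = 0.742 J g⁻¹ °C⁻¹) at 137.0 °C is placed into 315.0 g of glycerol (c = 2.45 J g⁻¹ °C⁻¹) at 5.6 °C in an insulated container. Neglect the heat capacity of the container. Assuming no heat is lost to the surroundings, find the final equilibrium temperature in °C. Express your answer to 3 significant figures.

Heat lost by quartz = heat gained by glycerol.
(401.4)(0.742)(137.0 − T) = (315.0)(2.45)(T − 5.6)
297.8388 (137.0 − T) = 771.75 (T − 5.6)
40804 − 297.8388 T = 771.75 T − 4321.8
45125.8 = 1069.5888 T
T = 42.19 °C

T_f = 42.2 °C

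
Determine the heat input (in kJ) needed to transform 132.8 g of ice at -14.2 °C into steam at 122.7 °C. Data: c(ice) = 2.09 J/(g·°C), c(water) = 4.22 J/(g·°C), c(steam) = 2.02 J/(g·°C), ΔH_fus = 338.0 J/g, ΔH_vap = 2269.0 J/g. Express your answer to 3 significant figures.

q1 (heat ice -14.2→0.0 °C): 132.8 × 2.09 × 14.2 = 3941 J
q2 (melt at 0 °C): 132.8 × 338.0 = 44886 J
q3 (heat water 0.0→100.0 °C): 132.8 × 4.22 × 100.0 = 56042 J
q4 (vaporize at 100 °C): 132.8 × 2269.0 = 301323 J
q5 (heat steam 100.0→122.7 °C): 132.8 × 2.02 × 22.7 = 6089 J
Total: 3941 + 44886 + 56042 + 301323 + 6089 = 412281 J = 412 kJ

q = 412 kJ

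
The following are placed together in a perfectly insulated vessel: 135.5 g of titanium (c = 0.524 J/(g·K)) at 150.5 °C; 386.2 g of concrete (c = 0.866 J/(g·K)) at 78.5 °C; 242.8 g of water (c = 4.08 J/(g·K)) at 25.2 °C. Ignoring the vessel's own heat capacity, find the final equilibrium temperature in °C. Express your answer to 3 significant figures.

Σ mᵢcᵢ(T − Tᵢ) = 0  ⇒  T = Σ mᵢcᵢTᵢ / Σ mᵢcᵢ
Σ mᵢcᵢ = 135.5×0.524 + 386.2×0.866 + 242.8×4.08 = 1396.0752
Σ mᵢcᵢTᵢ = 71.002×150.5 + 334.4492×78.5 + 990.624×25.2 = 61904
T = 61904 / 1396.0752 = 44.34 °C

T_f = 44.3 °C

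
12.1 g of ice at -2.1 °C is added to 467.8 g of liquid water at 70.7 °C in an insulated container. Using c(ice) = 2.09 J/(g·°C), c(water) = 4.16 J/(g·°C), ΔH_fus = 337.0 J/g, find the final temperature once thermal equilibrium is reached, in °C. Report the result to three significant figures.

T_f = 66.8 °C

Heat to bring ice to 0 °C and melt it: q₁ = 12.1×2.09×2.1 + 12.1×337.0 = 4130.8 J
Heat the water can supply cooling to 0 °C: 467.8×4.16×70.7 = 137586 J > q₁, so all ice melts.
Energy balance: 467.8×4.16×(70.7 − T) = 4130.8 + 12.1×4.16×(T − 0)
1946.048(70.7 − T) = 4130.8 + 50.336 T
137586 − 4130.8 = 1996.384 T
T = 133455.2 / 1996.384 = 66.848 °C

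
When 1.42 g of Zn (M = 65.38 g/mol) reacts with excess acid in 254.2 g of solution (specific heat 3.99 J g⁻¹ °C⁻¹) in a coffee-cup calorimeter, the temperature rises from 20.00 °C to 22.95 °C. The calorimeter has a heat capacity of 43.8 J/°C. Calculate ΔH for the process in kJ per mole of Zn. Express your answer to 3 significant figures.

ΔH = -144 kJ/mol

|ΔT| = |22.95 − 20.00| = 2.95 °C
|q_surr| = (254.2 × 3.99 + 43.8) × 2.95 = 1058.058 × 2.95 = 3121 J
n(Zn) = 1.42 / 65.38 = 0.02172 mol
Temperature rose, so q_rxn = −|q_surr| = -3.121 kJ
ΔH = q_rxn / n = -143.7 kJ/mol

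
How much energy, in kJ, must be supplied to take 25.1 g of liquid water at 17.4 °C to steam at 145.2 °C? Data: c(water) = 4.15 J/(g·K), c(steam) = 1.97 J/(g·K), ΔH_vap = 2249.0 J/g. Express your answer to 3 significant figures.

q1 (heat water 17.4→100.0 °C): 25.1 × 4.15 × 82.6 = 8604 J
q2 (vaporize at 100 °C): 25.1 × 2249.0 = 56450 J
q3 (heat steam 100.0→145.2 °C): 25.1 × 1.97 × 45.2 = 2235 J
Total: 8604 + 56450 + 2235 = 67289 J = 67.3 kJ

q = 67.3 kJ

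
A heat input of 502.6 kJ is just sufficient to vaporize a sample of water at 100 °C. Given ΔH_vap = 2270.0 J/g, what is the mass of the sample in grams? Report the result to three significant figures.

m = 221 g

m = q / ΔH_vap = 502600 J / 2270.0 J/g = 221 g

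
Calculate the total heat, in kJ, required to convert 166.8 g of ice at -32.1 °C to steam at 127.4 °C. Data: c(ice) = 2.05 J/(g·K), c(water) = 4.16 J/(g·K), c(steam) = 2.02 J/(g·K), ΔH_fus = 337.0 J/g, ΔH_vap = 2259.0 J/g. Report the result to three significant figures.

q = 523 kJ

q1 (heat ice -32.1→0.0 °C): 166.8 × 2.05 × 32.1 = 10976 J
q2 (melt at 0 °C): 166.8 × 337.0 = 56212 J
q3 (heat water 0.0→100.0 °C): 166.8 × 4.16 × 100.0 = 69389 J
q4 (vaporize at 100 °C): 166.8 × 2259.0 = 376801 J
q5 (heat steam 100.0→127.4 °C): 166.8 × 2.02 × 27.4 = 9232 J
Total: 10976 + 56212 + 69389 + 376801 + 9232 = 522610 J = 523 kJ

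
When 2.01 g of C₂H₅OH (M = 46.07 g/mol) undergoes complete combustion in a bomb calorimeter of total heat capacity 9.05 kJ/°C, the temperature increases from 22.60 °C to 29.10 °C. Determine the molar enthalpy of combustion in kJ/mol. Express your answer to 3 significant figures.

ΔT = 29.10 − 22.60 = 6.50 °C
q_cal = C_cal × ΔT = 9.05 × 6.50 = 58.825 kJ
n = 2.01 / 46.07 = 0.04363 mol
q_rxn = −q_cal = -58.825 kJ
ΔH = -58.825 / 0.04363 = -1348 kJ/mol

ΔH = -1350 kJ/mol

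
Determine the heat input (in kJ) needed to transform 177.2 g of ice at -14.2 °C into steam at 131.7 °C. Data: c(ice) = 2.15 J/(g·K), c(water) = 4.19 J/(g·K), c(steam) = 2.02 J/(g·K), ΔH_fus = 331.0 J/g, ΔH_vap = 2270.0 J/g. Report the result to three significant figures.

q1 (heat ice -14.2→0.0 °C): 177.2 × 2.15 × 14.2 = 5410 J
q2 (melt at 0 °C): 177.2 × 331.0 = 58653 J
q3 (heat water 0.0→100.0 °C): 177.2 × 4.19 × 100.0 = 74247 J
q4 (vaporize at 100 °C): 177.2 × 2270.0 = 402244 J
q5 (heat steam 100.0→131.7 °C): 177.2 × 2.02 × 31.7 = 11347 J
Total: 5410 + 58653 + 74247 + 402244 + 11347 = 551901 J = 552 kJ

q = 552 kJ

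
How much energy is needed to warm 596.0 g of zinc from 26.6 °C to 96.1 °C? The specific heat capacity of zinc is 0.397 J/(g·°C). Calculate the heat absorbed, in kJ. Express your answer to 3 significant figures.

q = m c ΔT = 596.0 × 0.397 × (96.1 − 26.6)
q = 596.0 × 0.397 × 69.5 = 16440 J = 16.4 kJ

q = 16.4 kJ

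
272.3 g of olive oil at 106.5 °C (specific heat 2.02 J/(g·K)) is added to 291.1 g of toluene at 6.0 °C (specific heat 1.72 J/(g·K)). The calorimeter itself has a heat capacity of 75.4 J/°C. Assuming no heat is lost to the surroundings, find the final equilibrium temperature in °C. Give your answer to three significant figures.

Heat lost by olive oil = heat gained by toluene + calorimeter.
(272.3)(2.02)(106.5 − T) = [(291.1)(1.72) + 75.4](T − 6.0)
550.046 (106.5 − T) = 576.092 (T − 6.0)
58580 − 550.046 T = 576.092 T − 3456.6
62036.6 = 1126.138 T
T = 55.09 °C

T_f = 55.1 °C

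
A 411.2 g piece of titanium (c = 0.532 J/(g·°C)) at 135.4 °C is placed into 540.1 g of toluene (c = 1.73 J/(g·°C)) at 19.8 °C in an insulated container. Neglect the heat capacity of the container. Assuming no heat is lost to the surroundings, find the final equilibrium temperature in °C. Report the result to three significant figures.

Heat lost by titanium = heat gained by toluene.
(411.2)(0.532)(135.4 − T) = (540.1)(1.73)(T − 19.8)
218.7584 (135.4 − T) = 934.373 (T − 19.8)
29620 − 218.7584 T = 934.373 T − 18501
48121 = 1153.1314 T
T = 41.73 °C

T_f = 41.7 °C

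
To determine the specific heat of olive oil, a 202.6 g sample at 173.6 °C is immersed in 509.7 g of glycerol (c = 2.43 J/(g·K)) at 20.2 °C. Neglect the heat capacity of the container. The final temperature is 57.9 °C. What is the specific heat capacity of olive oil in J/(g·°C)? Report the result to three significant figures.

c = 1.99 J/(g·°C)

q_gained = (509.7 × 2.43) × (57.9 − 20.2) = 46690 J
q_lost = 202.6 × c × (173.6 − 57.9) = 23440.82 c
Set equal: c = 46690 / 23440.82 = 1.99 J/(g·°C)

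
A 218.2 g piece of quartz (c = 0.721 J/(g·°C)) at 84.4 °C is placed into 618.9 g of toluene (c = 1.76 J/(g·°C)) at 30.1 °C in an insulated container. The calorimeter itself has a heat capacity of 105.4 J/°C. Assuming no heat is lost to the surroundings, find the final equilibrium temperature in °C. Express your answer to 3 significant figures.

Heat lost by quartz = heat gained by toluene + calorimeter.
(218.2)(0.721)(84.4 − T) = [(618.9)(1.76) + 105.4](T − 30.1)
157.3222 (84.4 − T) = 1194.664 (T − 30.1)
13278 − 157.3222 T = 1194.664 T − 35959
49237 = 1351.9862 T
T = 36.42 °C

T_f = 36.4 °C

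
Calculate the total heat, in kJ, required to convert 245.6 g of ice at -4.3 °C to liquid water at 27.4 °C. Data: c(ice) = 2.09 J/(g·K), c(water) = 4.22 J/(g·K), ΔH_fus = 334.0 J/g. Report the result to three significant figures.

q = 113 kJ

q1 (heat ice -4.3→0.0 °C): 245.6 × 2.09 × 4.3 = 2207 J
q2 (melt at 0 °C): 245.6 × 334.0 = 82030 J
q3 (heat water 0.0→27.4 °C): 245.6 × 4.22 × 27.4 = 28398 J
Total: 2207 + 82030 + 28398 = 112635 J = 113 kJ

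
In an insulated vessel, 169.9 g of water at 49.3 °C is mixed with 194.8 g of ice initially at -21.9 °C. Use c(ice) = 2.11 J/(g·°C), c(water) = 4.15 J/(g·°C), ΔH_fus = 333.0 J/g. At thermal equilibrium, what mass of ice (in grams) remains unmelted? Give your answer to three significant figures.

Heat to warm all ice to 0 °C: 194.8×2.11×21.9 = 9001.5 J
Heat released by water cooling to 0 °C: 169.9×4.15×49.3 = 34761 J
34761 J < 9001.5 + 194.8×333.0 = 73869.9 J, so not all ice melts; final T = 0 °C.
Heat left for melting: 34761 − 9001.5 = 25759.5 J
Mass melted = 25759.5 / 333.0 = 77.36 g
Ice remaining = 194.8 − 77.36 = 117.44 g

m_ice remaining = 117 g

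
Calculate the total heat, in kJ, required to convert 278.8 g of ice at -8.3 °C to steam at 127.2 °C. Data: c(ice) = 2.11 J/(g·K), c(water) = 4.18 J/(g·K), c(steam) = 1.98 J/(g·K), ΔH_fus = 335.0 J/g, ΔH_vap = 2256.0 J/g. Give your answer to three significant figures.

q1 (heat ice -8.3→0.0 °C): 278.8 × 2.11 × 8.3 = 4883 J
q2 (melt at 0 °C): 278.8 × 335.0 = 93398 J
q3 (heat water 0.0→100.0 °C): 278.8 × 4.18 × 100.0 = 116538 J
q4 (vaporize at 100 °C): 278.8 × 2256.0 = 628973 J
q5 (heat steam 100.0→127.2 °C): 278.8 × 1.98 × 27.2 = 15015 J
Total: 4883 + 93398 + 116538 + 628973 + 15015 = 858807 J = 859 kJ

q = 859 kJ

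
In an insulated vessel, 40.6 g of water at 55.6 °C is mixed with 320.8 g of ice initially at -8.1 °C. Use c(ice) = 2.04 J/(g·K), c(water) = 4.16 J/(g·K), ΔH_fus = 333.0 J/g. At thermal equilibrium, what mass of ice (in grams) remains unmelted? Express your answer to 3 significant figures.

Heat to warm all ice to 0 °C: 320.8×2.04×8.1 = 5300.9 J
Heat released by water cooling to 0 °C: 40.6×4.16×55.6 = 9390.6 J
9390.6 J < 5300.9 + 320.8×333.0 = 112127.3 J, so not all ice melts; final T = 0 °C.
Heat left for melting: 9390.6 − 5300.9 = 4089.7 J
Mass melted = 4089.7 / 333.0 = 12.28 g
Ice remaining = 320.8 − 12.28 = 308.52 g

m_ice remaining = 309 g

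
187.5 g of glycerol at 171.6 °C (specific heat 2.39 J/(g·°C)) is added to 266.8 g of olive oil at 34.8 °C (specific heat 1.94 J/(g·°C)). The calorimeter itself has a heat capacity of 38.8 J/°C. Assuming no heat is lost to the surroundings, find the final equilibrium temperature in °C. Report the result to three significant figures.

T_f = 95.8 °C

Heat lost by glycerol = heat gained by olive oil + calorimeter.
(187.5)(2.39)(171.6 − T) = [(266.8)(1.94) + 38.8](T − 34.8)
448.125 (171.6 − T) = 556.392 (T − 34.8)
76898 − 448.125 T = 556.392 T − 19362
96260 = 1004.517 T
T = 95.83 °C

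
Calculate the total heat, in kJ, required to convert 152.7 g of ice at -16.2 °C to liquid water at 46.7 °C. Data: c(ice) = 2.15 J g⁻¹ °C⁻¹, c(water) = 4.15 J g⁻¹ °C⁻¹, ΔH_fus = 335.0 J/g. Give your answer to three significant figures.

q = 86.1 kJ

q1 (heat ice -16.2→0.0 °C): 152.7 × 2.15 × 16.2 = 5319 J
q2 (melt at 0 °C): 152.7 × 335.0 = 51155 J
q3 (heat water 0.0→46.7 °C): 152.7 × 4.15 × 46.7 = 29594 J
Total: 5319 + 51155 + 29594 = 86068 J = 86.1 kJ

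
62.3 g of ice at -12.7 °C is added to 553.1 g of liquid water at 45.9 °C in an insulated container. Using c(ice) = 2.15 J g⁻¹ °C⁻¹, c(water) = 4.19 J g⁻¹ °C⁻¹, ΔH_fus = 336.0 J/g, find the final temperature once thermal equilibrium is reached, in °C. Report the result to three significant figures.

Heat to bring ice to 0 °C and melt it: q₁ = 62.3×2.15×12.7 + 62.3×336.0 = 22634 J
Heat the water can supply cooling to 0 °C: 553.1×4.19×45.9 = 106373 J > q₁, so all ice melts.
Energy balance: 553.1×4.19×(45.9 − T) = 22634 + 62.3×4.19×(T − 0)
2317.489(45.9 − T) = 22634 + 261.037 T
106373 − 22634 = 2578.526 T
T = 83739 / 2578.526 = 32.48 °C

T_f = 32.5 °C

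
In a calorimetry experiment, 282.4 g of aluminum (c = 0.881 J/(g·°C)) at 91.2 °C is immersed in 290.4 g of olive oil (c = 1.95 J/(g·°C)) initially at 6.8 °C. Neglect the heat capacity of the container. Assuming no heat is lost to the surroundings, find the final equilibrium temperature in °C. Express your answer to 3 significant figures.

T_f = 32.6 °C

Heat lost by aluminum = heat gained by olive oil.
(282.4)(0.881)(91.2 − T) = (290.4)(1.95)(T − 6.8)
248.7944 (91.2 − T) = 566.28 (T − 6.8)
22690 − 248.7944 T = 566.28 T − 3850.7
26540.7 = 815.0744 T
T = 32.56 °C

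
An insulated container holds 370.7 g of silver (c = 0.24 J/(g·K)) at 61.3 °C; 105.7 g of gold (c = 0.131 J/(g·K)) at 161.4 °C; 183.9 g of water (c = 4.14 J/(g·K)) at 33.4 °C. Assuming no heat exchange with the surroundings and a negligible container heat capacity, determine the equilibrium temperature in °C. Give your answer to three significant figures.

Σ mᵢcᵢ(T − Tᵢ) = 0  ⇒  T = Σ mᵢcᵢTᵢ / Σ mᵢcᵢ
Σ mᵢcᵢ = 370.7×0.24 + 105.7×0.131 + 183.9×4.14 = 864.1607
Σ mᵢcᵢTᵢ = 88.968×61.3 + 13.8467×161.4 + 761.346×33.4 = 33118
T = 33118 / 864.1607 = 38.32 °C

T_f = 38.3 °C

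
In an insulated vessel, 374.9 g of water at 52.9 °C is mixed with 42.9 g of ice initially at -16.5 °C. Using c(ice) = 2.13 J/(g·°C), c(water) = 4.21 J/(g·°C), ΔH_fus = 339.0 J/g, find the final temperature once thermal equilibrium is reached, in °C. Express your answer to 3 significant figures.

T_f = 38.3 °C

Heat to bring ice to 0 °C and melt it: q₁ = 42.9×2.13×16.5 + 42.9×339.0 = 16051 J
Heat the water can supply cooling to 0 °C: 374.9×4.21×52.9 = 83493.6 J > q₁, so all ice melts.
Energy balance: 374.9×4.21×(52.9 − T) = 16051 + 42.9×4.21×(T − 0)
1578.329(52.9 − T) = 16051 + 180.609 T
83493.6 − 16051 = 1758.938 T
T = 67442.6 / 1758.938 = 38.34 °C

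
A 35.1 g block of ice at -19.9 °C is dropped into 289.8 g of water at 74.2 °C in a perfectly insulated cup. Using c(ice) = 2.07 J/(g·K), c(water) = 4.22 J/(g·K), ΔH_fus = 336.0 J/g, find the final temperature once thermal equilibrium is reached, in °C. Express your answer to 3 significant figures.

T_f = 56.5 °C

Heat to bring ice to 0 °C and melt it: q₁ = 35.1×2.07×19.9 + 35.1×336.0 = 13239 J
Heat the water can supply cooling to 0 °C: 289.8×4.22×74.2 = 90743.3 J > q₁, so all ice melts.
Energy balance: 289.8×4.22×(74.2 − T) = 13239 + 35.1×4.22×(T − 0)
1222.956(74.2 − T) = 13239 + 148.122 T
90743.3 − 13239 = 1371.078 T
T = 77504.3 / 1371.078 = 56.53 °C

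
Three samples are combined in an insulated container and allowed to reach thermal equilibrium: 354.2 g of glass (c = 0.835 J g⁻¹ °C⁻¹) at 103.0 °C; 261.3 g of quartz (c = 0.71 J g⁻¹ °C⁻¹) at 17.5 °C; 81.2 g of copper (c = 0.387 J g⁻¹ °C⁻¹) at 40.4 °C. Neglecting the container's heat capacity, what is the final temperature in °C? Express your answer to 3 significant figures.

Σ mᵢcᵢ(T − Tᵢ) = 0  ⇒  T = Σ mᵢcᵢTᵢ / Σ mᵢcᵢ
Σ mᵢcᵢ = 354.2×0.835 + 261.3×0.71 + 81.2×0.387 = 512.7044
Σ mᵢcᵢTᵢ = 295.757×103.0 + 185.523×17.5 + 31.4244×40.4 = 34979
T = 34979 / 512.7044 = 68.22 °C

T_f = 68.2 °C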